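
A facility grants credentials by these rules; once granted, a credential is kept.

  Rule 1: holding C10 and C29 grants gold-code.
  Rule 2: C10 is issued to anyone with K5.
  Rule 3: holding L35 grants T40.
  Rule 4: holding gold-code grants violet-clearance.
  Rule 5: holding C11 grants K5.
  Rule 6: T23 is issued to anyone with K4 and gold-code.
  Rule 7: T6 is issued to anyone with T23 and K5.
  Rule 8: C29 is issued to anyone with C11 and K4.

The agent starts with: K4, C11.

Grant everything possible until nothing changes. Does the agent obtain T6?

Yes

Holding C11 and K4 grants C29 (Rule 8).
Holding C11 grants K5 (Rule 5).
Holding K5 grants C10 (Rule 2).
Holding C10 and C29 grants gold-code (Rule 1).
Holding K4 and gold-code grants T23 (Rule 6).
Holding T23 and K5 grants T6 (Rule 7).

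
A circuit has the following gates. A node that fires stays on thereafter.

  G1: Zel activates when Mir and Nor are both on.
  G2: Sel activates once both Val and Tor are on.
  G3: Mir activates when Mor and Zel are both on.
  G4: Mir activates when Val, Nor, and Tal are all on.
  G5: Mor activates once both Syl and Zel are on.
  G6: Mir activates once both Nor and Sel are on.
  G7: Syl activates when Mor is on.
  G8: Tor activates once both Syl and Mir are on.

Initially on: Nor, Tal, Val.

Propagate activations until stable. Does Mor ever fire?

No

Mor would need Syl and Zel (G5), but Syl never turns on.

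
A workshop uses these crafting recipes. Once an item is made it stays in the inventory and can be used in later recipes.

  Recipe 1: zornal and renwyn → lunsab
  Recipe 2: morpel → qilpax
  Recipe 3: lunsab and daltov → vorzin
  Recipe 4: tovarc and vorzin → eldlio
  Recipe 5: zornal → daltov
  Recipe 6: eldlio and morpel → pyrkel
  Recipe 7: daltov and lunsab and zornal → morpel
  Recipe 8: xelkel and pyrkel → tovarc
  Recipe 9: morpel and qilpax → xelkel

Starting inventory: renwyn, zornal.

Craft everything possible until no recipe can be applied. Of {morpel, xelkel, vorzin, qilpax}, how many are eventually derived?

4

zornal and renwyn → lunsab (Recipe 1).
zornal → daltov (Recipe 5).
lunsab and daltov → vorzin (Recipe 3).
Using Recipe 7, daltov, lunsab, and zornal make morpel.
Using Recipe 2, morpel makes qilpax.
morpel and qilpax → xelkel (Recipe 9).
morpel: reached.
xelkel: reached.
vorzin: reached.
qilpax: reached.
All 4 are reached.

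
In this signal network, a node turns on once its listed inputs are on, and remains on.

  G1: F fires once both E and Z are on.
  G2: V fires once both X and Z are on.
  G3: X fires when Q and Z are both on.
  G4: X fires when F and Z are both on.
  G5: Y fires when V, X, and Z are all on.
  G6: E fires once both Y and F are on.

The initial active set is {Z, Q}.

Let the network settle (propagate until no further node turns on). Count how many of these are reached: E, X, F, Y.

2

Q and Z are on, so X fires (G3).
X and Z are on, so V fires (G2).
V, X, and Z are on, so Y fires (G5).
E would need Y and F (G6), but F never turns on.
X: reached.
F would need E and Z (G1), but E never turns on.
Y: reached.
Reached: X and Y — 2 of the 4.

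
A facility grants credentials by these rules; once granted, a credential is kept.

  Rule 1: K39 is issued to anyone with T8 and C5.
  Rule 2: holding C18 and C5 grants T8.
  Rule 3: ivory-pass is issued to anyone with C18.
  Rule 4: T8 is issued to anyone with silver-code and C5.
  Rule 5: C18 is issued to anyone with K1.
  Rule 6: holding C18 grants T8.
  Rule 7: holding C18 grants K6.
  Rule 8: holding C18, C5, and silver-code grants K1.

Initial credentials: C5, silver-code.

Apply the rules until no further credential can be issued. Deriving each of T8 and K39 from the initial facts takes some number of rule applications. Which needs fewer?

T8: Holding silver-code and C5 grants T8 (Rule 4). [1 rule application]
K39: Holding silver-code and C5 grants T8 (Rule 4). Holding T8 and C5 grants K39 (Rule 1). [2 rule applications]
T8 needs fewer.

T8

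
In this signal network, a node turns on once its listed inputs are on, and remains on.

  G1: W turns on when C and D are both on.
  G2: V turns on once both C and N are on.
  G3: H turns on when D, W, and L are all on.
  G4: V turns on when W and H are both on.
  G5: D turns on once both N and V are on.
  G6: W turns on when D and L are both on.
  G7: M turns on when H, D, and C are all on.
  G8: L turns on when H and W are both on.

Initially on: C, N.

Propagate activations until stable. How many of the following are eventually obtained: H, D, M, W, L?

G2: C and N on → V on.
N and V are on, so D turns on (G5).
C and D are on, so W turns on (G1).
H would need D, W, and L (G3), but L never turns on.
D: reached.
M would need H, D, and C (G7), but H never turns on.
W: reached.
L would need H and W (G8), but H never turns on.
Reached: D and W — 2 of the 5.

2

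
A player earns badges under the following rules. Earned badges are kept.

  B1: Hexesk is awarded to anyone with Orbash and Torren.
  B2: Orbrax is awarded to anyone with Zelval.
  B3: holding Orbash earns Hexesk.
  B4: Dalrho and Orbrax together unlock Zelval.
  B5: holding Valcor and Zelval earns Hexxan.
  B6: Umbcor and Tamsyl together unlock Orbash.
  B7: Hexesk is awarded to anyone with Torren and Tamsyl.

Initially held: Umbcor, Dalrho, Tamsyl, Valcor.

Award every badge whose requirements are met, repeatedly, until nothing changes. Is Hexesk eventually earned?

With Umbcor and Tamsyl, Orbash is earned (B6).
With Orbash, Hexesk is earned (B3).

Yes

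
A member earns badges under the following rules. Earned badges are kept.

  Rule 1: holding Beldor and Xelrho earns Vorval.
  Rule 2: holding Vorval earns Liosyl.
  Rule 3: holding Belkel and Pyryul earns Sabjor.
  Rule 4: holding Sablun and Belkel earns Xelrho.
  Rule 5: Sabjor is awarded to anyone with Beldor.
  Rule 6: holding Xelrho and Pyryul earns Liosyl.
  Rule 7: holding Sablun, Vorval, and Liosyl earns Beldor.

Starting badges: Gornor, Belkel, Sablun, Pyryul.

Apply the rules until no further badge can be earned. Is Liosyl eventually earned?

Yes

With Sablun and Belkel, Xelrho is earned (Rule 4).
With Xelrho and Pyryul, Liosyl is earned (Rule 6).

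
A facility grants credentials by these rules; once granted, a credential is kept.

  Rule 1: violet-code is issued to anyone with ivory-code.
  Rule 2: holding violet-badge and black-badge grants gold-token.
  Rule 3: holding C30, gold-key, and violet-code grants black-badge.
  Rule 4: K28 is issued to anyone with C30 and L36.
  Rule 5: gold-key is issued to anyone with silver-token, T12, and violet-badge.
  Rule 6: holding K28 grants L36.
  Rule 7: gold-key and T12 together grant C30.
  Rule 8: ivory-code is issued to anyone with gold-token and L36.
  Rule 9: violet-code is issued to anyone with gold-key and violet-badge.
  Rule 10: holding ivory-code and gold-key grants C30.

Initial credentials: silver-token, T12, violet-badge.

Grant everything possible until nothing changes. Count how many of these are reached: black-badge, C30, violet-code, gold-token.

Holding silver-token, T12, and violet-badge grants gold-key (Rule 5).
Holding gold-key and violet-badge grants violet-code (Rule 9).
Holding gold-key and T12 grants C30 (Rule 7).
Holding C30, gold-key, and violet-code grants black-badge (Rule 3).
Holding violet-badge and black-badge grants gold-token (Rule 2).
black-badge: reached.
C30: reached.
violet-code: reached.
gold-token: reached.
All 4 are reached.

4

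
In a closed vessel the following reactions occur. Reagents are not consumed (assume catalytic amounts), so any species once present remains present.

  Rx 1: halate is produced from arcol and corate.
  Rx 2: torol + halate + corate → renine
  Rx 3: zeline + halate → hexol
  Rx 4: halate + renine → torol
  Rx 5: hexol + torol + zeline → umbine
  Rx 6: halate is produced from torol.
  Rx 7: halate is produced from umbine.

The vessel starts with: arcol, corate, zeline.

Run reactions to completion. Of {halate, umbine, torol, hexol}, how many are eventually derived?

2

arcol and corate present → halate forms (Rx 1).
zeline and halate present → hexol forms (Rx 3).
halate: reached.
umbine would need hexol, torol, and zeline (Rx 5), but torol never forms.
torol would need halate and renine (Rx 4), but renine never forms.
hexol: reached.
Reached: halate and hexol — 2 of the 4.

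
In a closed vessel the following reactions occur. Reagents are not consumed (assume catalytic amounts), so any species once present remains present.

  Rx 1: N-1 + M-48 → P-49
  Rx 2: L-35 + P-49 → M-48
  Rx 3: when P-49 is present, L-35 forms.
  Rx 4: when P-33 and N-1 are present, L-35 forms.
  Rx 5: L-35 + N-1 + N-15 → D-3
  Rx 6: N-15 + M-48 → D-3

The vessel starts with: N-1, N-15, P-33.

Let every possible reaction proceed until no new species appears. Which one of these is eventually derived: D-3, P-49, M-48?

P-33 and N-1 present → L-35 forms (Rx 4).
L-35, N-1, and N-15 present → D-3 forms (Rx 5).
P-49 would need N-1 and M-48 (Rx 1), but M-48 never forms. M-48 would need L-35 and P-49 (Rx 2), but P-49 never forms.

D-3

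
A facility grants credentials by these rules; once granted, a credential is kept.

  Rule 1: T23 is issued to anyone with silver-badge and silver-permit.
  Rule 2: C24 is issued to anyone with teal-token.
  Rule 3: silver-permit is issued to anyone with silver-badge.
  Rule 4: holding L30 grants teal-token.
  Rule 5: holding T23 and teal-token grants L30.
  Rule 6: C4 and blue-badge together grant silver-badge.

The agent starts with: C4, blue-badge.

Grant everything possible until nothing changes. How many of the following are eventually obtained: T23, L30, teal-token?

Holding C4 and blue-badge grants silver-badge (Rule 6).
Holding silver-badge grants silver-permit (Rule 3).
Holding silver-badge and silver-permit grants T23 (Rule 1).
T23: reached.
L30 would need T23 and teal-token (Rule 5), but teal-token is never granted.
teal-token would need L30 (Rule 4), but L30 is never granted.
Reached: T23 — 1 of the 3.

1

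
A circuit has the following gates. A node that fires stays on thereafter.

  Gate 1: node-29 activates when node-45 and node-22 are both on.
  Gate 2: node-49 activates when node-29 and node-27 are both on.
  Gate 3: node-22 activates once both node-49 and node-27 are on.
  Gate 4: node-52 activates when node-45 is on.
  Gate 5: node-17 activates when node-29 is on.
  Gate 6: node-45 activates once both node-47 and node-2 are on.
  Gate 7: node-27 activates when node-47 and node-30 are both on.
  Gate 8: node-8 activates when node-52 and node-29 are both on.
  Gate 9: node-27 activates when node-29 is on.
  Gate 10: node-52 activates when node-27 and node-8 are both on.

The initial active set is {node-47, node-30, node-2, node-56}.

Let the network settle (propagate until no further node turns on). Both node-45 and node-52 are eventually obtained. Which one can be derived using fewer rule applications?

node-45

node-45: node-47 and node-2 are on, so node-45 activates (Gate 6). [1 rule application]
node-52: Gate 6: node-47 and node-2 on → node-45 on. node-45 is on, so node-52 activates (Gate 4). [2 rule applications]
node-45 needs fewer.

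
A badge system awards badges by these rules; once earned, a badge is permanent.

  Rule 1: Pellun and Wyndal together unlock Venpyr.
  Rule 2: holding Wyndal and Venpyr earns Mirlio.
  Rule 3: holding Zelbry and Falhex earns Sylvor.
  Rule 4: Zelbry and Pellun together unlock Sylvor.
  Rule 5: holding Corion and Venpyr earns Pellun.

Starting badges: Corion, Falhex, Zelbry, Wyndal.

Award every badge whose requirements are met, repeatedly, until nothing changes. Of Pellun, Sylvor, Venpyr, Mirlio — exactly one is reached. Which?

Sylvor

With Zelbry and Falhex, Sylvor is earned (Rule 3).
Mirlio would need Wyndal and Venpyr (Rule 2), but Venpyr is never earned. Pellun would need Corion and Venpyr (Rule 5), but Venpyr is never earned. Venpyr would need Pellun and Wyndal (Rule 1), but Pellun is never earned.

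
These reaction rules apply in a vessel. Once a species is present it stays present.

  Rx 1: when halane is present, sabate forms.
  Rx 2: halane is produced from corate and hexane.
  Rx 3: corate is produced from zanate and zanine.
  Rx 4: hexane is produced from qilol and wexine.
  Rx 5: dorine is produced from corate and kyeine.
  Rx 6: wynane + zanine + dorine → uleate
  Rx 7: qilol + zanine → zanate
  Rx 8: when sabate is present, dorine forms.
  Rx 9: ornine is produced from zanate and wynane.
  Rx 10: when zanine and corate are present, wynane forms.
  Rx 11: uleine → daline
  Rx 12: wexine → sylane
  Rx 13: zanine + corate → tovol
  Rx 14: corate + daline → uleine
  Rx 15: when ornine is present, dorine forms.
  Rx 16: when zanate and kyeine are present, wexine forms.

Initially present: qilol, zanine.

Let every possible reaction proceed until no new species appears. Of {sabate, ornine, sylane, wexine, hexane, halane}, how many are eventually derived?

qilol and zanine present → zanate forms (Rx 7).
zanate and zanine present → corate forms (Rx 3).
zanine and corate present → wynane forms (Rx 10).
zanate and wynane present → ornine forms (Rx 9).
sabate would need halane (Rx 1), but halane never forms.
ornine: reached.
sylane would need wexine (Rx 12), but wexine never forms.
wexine would need zanate and kyeine (Rx 16), but kyeine never forms.
hexane would need qilol and wexine (Rx 4), but wexine never forms.
halane would need corate and hexane (Rx 2), but hexane never forms.
Reached: ornine — 1 of the 6.

1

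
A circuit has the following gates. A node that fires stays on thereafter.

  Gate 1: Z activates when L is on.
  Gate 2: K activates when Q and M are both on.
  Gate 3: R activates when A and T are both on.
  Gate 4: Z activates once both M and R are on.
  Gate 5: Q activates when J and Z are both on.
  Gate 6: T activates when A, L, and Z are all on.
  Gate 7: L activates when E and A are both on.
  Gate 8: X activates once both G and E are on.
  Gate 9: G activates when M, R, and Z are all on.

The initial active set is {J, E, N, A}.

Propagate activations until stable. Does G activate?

No

G would need M, R, and Z (Gate 9), but M never turns on.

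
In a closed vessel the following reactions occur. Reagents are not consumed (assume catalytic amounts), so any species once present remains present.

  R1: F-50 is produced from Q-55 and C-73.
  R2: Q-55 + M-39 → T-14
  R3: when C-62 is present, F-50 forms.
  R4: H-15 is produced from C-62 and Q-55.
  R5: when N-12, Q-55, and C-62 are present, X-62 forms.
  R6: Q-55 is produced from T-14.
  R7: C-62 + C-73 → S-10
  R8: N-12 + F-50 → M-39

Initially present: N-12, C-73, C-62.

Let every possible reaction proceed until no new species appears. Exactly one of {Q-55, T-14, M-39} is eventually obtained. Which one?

C-62 present → F-50 forms (R3).
N-12 and F-50 present → M-39 forms (R8).
T-14 would need Q-55 and M-39 (R2), but Q-55 never forms. Q-55 would need T-14 (R6), but T-14 never forms.

M-39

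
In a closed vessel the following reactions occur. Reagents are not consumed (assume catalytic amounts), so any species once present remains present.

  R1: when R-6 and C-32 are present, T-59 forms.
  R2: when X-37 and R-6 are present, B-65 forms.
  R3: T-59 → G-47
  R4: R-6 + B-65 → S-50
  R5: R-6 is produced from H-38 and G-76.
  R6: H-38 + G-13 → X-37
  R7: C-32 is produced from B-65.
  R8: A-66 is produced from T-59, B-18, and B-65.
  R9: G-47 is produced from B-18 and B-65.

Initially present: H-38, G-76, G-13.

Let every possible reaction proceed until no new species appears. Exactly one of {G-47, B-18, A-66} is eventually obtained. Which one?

H-38 and G-76 present → R-6 forms (R5).
H-38 and G-13 present → X-37 forms (R6).
X-37 and R-6 present → B-65 forms (R2).
B-65 present → C-32 forms (R7).
R-6 and C-32 present → T-59 forms (R1).
T-59 present → G-47 forms (R3).
No rule produces B-18, and it is not given. A-66 would need T-59, B-18, and B-65 (R8), but B-18 never forms.

G-47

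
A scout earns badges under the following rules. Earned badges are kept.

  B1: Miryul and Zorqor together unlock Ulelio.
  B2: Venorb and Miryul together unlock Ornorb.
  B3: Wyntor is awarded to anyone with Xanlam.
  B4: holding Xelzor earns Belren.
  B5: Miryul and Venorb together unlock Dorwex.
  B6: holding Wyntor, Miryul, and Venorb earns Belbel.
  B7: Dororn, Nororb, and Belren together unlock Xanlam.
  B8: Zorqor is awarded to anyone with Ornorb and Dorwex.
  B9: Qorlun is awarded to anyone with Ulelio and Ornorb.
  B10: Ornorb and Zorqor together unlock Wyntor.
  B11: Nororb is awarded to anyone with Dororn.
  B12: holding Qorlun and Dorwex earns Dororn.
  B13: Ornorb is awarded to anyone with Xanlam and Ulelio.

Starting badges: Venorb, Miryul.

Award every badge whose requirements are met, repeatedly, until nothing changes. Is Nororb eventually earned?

With Miryul and Venorb, Dorwex is earned (B5).
With Venorb and Miryul, Ornorb is earned (B2).
With Ornorb and Dorwex, Zorqor is earned (B8).
With Miryul and Zorqor, Ulelio is earned (B1).
With Ulelio and Ornorb, Qorlun is earned (B9).
With Qorlun and Dorwex, Dororn is earned (B12).
With Dororn, Nororb is earned (B11).

Yes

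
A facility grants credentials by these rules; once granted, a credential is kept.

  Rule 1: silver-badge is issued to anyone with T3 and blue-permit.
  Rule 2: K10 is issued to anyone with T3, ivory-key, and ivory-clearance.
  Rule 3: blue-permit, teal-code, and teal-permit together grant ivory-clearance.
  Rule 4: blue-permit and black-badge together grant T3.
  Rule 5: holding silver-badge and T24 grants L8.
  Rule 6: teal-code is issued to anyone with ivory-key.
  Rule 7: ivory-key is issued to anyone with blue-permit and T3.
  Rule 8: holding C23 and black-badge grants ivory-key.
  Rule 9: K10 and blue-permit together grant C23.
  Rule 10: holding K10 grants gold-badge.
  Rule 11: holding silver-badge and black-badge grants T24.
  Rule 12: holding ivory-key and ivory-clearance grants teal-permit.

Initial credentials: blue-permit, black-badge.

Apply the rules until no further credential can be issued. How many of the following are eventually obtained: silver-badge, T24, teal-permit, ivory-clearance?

2

Holding blue-permit and black-badge grants T3 (Rule 4).
Holding T3 and blue-permit grants silver-badge (Rule 1).
Holding silver-badge and black-badge grants T24 (Rule 11).
silver-badge: reached.
T24: reached.
teal-permit would need ivory-key and ivory-clearance (Rule 12), but ivory-clearance is never granted.
ivory-clearance would need blue-permit, teal-code, and teal-permit (Rule 3), but teal-permit is never granted.
Reached: silver-badge and T24 — 2 of the 4.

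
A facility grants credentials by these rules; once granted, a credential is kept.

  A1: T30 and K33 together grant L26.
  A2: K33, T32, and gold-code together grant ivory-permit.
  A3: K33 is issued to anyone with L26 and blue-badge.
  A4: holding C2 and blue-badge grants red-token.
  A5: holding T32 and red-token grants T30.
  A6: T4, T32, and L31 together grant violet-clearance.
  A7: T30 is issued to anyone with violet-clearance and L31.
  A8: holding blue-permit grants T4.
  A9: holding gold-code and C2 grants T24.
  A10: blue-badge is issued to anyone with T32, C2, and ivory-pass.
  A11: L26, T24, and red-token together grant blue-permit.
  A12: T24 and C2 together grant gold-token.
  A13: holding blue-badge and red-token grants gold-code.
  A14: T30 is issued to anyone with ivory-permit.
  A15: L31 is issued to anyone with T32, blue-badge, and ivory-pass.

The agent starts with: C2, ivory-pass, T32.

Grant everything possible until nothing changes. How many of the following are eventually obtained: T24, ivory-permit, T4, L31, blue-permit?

Holding T32, C2, and ivory-pass grants blue-badge (A10).
Holding T32, blue-badge, and ivory-pass grants L31 (A15).
Holding C2 and blue-badge grants red-token (A4).
Holding blue-badge and red-token grants gold-code (A13).
Holding gold-code and C2 grants T24 (A9).
T24: reached.
ivory-permit would need K33, T32, and gold-code (A2), but K33 is never granted.
T4 would need blue-permit (A8), but blue-permit is never granted.
L31: reached.
blue-permit would need L26, T24, and red-token (A11), but L26 is never granted.
Reached: T24 and L31 — 2 of the 5.

2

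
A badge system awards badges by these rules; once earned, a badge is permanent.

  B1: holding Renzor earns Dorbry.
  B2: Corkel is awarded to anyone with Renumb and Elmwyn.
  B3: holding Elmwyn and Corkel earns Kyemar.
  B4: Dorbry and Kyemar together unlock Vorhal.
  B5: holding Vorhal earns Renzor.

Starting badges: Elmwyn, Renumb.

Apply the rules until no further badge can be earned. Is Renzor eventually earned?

No

Renzor would need Vorhal (B5), but Vorhal is never earned.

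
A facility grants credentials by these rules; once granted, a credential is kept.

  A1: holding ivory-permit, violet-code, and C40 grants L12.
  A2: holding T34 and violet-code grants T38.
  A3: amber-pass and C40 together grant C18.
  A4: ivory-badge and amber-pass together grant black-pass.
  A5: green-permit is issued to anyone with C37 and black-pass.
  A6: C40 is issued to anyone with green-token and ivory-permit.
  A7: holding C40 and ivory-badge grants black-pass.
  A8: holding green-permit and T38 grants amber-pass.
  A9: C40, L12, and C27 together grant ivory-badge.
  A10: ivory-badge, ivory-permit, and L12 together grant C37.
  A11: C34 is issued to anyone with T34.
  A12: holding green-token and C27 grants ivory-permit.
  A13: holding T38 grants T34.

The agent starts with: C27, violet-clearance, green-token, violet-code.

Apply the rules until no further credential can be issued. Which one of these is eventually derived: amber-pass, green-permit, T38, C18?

Holding green-token and C27 grants ivory-permit (A12).
Holding green-token and ivory-permit grants C40 (A6).
Holding ivory-permit, violet-code, and C40 grants L12 (A1).
Holding C40, L12, and C27 grants ivory-badge (A9).
Holding C40 and ivory-badge grants black-pass (A7).
Holding ivory-badge, ivory-permit, and L12 grants C37 (A10).
Holding C37 and black-pass grants green-permit (A5).
C18 would need amber-pass and C40 (A3), but amber-pass is never granted. amber-pass would need green-permit and T38 (A8), but T38 is never granted. T38 would need T34 and violet-code (A2), but T34 is never granted.

green-permit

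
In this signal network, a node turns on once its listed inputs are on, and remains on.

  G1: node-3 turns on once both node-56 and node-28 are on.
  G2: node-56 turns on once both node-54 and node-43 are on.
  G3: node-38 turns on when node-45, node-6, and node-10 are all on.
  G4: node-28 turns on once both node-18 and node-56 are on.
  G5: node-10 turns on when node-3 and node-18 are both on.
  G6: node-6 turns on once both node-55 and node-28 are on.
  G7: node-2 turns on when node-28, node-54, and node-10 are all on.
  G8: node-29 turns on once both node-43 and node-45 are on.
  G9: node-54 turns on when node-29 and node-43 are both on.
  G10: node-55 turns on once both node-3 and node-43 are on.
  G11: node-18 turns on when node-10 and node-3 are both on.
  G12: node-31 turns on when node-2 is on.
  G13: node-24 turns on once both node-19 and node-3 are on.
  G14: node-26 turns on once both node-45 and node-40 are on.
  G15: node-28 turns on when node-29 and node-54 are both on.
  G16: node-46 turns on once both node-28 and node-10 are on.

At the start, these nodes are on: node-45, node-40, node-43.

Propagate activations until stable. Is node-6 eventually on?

G8: node-43 and node-45 on → node-29 on.
node-29 and node-43 are on, so node-54 turns on (G9).
G2: node-54 and node-43 on → node-56 on.
G15: node-29 and node-54 on → node-28 on.
node-56 and node-28 are on, so node-3 turns on (G1).
G10: node-3 and node-43 on → node-55 on.
G6: node-55 and node-28 on → node-6 on.

Yes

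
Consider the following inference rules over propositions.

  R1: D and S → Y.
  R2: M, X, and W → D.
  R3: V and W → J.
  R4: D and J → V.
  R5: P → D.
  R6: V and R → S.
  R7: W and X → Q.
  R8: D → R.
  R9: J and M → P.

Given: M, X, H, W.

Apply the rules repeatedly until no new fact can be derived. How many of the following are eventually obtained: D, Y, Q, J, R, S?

From W and X, R7 gives Q.
M, X, and W hold, so D follows (R2).
D holds, so R follows (R8).
D: reached.
Y would need D and S (R1), but S is never established.
Q: reached.
J would need V and W (R3), but V is never established.
R: reached.
S would need V and R (R6), but V is never established.
Reached: D, Q, and R — 3 of the 6.

3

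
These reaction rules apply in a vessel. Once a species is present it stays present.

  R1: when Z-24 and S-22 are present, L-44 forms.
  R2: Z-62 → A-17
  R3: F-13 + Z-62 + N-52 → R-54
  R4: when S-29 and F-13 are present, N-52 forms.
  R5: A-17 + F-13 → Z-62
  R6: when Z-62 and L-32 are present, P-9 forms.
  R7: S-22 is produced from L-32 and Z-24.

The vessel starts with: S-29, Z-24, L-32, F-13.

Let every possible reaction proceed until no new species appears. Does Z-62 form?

No

Z-62 would need A-17 and F-13 (R5), but A-17 never forms.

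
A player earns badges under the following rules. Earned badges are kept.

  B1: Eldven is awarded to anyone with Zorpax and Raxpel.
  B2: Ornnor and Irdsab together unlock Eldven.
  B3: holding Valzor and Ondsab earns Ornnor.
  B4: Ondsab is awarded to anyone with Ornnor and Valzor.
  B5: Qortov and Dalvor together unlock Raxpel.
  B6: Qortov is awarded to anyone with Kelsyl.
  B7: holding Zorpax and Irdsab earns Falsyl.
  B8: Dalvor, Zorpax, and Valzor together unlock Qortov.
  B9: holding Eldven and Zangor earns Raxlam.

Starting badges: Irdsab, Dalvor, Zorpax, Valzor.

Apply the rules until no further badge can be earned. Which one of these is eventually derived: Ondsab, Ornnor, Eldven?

With Dalvor, Zorpax, and Valzor, Qortov is earned (B8).
With Qortov and Dalvor, Raxpel is earned (B5).
With Zorpax and Raxpel, Eldven is earned (B1).
Ornnor would need Valzor and Ondsab (B3), but Ondsab is never earned. Ondsab would need Ornnor and Valzor (B4), but Ornnor is never earned.

Eldven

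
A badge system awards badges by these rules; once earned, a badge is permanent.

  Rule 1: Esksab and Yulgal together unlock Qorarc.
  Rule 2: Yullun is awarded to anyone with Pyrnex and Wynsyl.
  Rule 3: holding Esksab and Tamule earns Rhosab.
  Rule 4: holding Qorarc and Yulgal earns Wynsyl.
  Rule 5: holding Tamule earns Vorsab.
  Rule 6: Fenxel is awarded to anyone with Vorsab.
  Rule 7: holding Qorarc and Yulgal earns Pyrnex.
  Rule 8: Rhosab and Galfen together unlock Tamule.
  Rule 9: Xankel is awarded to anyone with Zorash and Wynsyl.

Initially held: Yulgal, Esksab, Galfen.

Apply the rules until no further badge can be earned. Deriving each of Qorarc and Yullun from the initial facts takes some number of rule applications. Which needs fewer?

Qorarc: With Esksab and Yulgal, Qorarc is earned (Rule 1). [1 rule application]
Yullun: With Esksab and Yulgal, Qorarc is earned (Rule 1). With Qorarc and Yulgal, Wynsyl is earned (Rule 4). With Qorarc and Yulgal, Pyrnex is earned (Rule 7). With Pyrnex and Wynsyl, Yullun is earned (Rule 2). [4 rule applications]
Qorarc needs fewer.

Qorarc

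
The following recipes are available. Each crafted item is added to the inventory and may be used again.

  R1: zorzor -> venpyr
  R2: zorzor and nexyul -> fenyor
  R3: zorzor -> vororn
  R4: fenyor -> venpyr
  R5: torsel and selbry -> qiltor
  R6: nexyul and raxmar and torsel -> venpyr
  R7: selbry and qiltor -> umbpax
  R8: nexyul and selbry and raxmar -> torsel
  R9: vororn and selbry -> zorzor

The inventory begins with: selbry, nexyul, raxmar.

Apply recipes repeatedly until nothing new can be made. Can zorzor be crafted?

No

zorzor would need vororn and selbry (R9), but vororn is never obtained.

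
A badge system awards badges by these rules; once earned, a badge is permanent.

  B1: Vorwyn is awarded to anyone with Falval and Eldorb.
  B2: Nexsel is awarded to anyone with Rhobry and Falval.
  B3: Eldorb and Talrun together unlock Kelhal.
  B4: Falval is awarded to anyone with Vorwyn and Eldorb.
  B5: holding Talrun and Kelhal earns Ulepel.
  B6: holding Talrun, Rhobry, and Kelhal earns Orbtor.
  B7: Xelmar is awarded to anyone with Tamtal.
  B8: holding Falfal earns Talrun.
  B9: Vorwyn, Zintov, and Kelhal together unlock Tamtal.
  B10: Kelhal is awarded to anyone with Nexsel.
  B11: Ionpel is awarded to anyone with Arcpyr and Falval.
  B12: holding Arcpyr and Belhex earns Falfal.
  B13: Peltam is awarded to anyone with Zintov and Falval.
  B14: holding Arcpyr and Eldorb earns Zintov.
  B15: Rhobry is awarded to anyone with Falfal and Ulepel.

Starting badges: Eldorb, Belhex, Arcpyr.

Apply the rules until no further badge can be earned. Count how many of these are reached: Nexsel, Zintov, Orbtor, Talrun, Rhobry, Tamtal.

4

With Arcpyr and Eldorb, Zintov is earned (B14).
With Arcpyr and Belhex, Falfal is earned (B12).
With Falfal, Talrun is earned (B8).
With Eldorb and Talrun, Kelhal is earned (B3).
With Talrun and Kelhal, Ulepel is earned (B5).
With Falfal and Ulepel, Rhobry is earned (B15).
With Talrun, Rhobry, and Kelhal, Orbtor is earned (B6).
Nexsel would need Rhobry and Falval (B2), but Falval is never earned.
Zintov: reached.
Orbtor: reached.
Talrun: reached.
Rhobry: reached.
Tamtal would need Vorwyn, Zintov, and Kelhal (B9), but Vorwyn is never earned.
Reached: Zintov, Orbtor, Talrun, and Rhobry — 4 of the 6.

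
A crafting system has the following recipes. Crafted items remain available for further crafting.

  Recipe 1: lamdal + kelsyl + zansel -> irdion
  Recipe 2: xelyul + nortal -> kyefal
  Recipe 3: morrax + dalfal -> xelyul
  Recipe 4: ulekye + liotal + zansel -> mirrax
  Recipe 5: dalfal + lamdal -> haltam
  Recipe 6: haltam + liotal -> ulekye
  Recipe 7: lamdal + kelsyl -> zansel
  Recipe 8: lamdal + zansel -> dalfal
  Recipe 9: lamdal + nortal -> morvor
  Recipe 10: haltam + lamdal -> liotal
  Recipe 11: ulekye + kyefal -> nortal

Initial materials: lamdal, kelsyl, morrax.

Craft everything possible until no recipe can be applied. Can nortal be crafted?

No

nortal would need ulekye and kyefal (Recipe 11), but kyefal is never obtained.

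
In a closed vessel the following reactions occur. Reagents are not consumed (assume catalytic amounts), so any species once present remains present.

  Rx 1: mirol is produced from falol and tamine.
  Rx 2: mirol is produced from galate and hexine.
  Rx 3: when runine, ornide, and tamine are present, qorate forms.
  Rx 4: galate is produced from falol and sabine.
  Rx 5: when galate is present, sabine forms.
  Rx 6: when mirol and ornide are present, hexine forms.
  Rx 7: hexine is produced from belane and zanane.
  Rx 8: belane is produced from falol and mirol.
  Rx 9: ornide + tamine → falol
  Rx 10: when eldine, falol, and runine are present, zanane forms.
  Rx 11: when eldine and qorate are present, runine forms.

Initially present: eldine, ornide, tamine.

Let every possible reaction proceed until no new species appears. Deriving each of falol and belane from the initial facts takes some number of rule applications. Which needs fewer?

falol: ornide and tamine present → falol forms (Rx 9). [1 rule application]
belane: ornide and tamine present → falol forms (Rx 9). falol and tamine present → mirol forms (Rx 1). falol and mirol present → belane forms (Rx 8). [3 rule applications]
falol needs fewer.

falol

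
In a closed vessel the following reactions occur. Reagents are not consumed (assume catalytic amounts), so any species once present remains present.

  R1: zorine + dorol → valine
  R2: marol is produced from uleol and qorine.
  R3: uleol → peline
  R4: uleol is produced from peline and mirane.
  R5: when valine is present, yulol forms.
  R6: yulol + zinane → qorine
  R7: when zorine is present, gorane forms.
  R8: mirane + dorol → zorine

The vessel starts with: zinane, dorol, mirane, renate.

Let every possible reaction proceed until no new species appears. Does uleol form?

No

uleol would need peline and mirane (R4), but peline never forms.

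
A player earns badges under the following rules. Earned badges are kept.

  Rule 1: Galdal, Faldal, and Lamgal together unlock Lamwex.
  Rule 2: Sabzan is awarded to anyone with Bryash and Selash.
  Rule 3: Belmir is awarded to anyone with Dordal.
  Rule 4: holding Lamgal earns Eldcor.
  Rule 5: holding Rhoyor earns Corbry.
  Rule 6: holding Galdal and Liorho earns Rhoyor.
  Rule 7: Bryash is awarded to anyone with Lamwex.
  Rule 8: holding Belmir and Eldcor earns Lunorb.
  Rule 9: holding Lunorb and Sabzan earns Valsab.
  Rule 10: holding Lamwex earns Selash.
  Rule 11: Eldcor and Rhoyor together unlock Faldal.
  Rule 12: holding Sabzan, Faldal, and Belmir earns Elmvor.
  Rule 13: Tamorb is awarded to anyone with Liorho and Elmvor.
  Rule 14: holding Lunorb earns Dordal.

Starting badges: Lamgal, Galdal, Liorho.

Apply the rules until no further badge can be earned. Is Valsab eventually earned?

No

Valsab would need Lunorb and Sabzan (Rule 9), but Lunorb is never earned.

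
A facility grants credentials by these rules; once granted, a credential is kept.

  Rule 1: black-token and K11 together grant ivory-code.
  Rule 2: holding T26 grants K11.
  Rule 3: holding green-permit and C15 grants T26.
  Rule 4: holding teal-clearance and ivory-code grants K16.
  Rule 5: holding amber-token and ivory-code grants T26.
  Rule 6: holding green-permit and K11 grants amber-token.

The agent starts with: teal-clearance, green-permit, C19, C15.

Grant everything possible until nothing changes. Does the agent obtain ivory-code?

ivory-code would need black-token and K11 (Rule 1), but black-token is never granted.

No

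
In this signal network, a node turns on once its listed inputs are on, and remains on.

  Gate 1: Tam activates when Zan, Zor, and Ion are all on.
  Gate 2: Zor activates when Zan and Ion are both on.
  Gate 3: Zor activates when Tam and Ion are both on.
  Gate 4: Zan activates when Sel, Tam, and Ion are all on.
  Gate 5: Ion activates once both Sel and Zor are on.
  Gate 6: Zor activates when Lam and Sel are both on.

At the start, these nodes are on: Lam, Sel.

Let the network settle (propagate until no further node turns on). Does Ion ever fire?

Gate 6: Lam and Sel on → Zor on.
Sel and Zor are on, so Ion activates (Gate 5).

Yes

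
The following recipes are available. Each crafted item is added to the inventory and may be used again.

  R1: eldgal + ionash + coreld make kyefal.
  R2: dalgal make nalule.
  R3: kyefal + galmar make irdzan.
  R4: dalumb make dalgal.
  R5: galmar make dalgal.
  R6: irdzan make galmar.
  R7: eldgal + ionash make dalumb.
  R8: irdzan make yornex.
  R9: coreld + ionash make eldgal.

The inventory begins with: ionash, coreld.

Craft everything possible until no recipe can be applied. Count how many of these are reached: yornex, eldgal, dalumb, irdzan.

Using R9, coreld and ionash make eldgal.
Using R7, eldgal and ionash make dalumb.
yornex would need irdzan (R8), but irdzan is never obtained.
eldgal: reached.
dalumb: reached.
irdzan would need kyefal and galmar (R3), but galmar is never obtained.
Reached: eldgal and dalumb — 2 of the 4.

2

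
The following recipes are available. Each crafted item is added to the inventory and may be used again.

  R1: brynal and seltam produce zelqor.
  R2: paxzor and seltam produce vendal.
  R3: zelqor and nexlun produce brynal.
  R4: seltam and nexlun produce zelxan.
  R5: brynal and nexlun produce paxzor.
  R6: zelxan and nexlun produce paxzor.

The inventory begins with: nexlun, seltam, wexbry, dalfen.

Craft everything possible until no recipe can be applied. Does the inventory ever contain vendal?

Using R4, seltam and nexlun make zelxan.
zelxan and nexlun → paxzor (R6).
Using R2, paxzor and seltam make vendal.

Yes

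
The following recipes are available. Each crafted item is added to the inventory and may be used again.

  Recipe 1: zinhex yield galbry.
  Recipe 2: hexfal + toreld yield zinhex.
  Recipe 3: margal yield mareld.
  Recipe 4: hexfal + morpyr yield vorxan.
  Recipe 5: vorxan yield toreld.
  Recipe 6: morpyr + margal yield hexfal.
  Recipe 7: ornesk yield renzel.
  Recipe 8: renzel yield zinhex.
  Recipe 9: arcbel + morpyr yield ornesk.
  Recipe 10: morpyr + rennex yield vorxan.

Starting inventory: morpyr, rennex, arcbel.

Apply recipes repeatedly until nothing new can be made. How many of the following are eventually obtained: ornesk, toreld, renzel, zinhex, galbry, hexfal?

5

arcbel + morpyr → ornesk (Recipe 9).
Using Recipe 10, morpyr and rennex make vorxan.
Using Recipe 5, vorxan makes toreld.
Using Recipe 7, ornesk makes renzel.
Using Recipe 8, renzel makes zinhex.
zinhex → galbry (Recipe 1).
ornesk: reached.
toreld: reached.
renzel: reached.
zinhex: reached.
galbry: reached.
hexfal would need morpyr and margal (Recipe 6), but margal is never obtained.
Reached: ornesk, toreld, renzel, zinhex, and galbry — 5 of the 6.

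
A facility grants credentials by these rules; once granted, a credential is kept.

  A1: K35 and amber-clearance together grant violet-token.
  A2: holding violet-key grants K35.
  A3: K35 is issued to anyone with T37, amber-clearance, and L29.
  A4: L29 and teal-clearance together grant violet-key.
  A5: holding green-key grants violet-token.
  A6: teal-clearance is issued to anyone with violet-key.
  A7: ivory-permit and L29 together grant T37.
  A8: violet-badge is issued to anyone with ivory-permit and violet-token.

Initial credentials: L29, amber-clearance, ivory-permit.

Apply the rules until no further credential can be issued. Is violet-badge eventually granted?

Yes

Holding ivory-permit and L29 grants T37 (A7).
Holding T37, amber-clearance, and L29 grants K35 (A3).
Holding K35 and amber-clearance grants violet-token (A1).
Holding ivory-permit and violet-token grants violet-badge (A8).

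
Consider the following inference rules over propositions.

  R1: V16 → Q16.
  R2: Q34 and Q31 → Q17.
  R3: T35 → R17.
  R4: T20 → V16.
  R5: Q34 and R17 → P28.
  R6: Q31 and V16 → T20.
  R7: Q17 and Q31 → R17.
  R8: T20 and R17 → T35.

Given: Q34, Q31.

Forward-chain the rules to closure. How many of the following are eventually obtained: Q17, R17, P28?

3

Q34 and Q31 hold, so Q17 follows (R2).
From Q17 and Q31, R7 gives R17.
Q34 and R17 hold, so P28 follows (R5).
Q17: reached.
R17: reached.
P28: reached.
All 3 are reached.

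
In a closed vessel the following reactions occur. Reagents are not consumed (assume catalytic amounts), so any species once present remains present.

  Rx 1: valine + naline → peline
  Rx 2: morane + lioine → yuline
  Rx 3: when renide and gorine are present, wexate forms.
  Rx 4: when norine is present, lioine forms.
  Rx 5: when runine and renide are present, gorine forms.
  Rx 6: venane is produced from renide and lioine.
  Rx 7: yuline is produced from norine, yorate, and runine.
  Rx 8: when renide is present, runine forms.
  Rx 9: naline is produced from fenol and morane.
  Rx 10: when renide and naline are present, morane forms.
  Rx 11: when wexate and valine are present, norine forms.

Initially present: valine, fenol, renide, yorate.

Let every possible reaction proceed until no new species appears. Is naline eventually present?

No

naline would need fenol and morane (Rx 9), but morane never forms.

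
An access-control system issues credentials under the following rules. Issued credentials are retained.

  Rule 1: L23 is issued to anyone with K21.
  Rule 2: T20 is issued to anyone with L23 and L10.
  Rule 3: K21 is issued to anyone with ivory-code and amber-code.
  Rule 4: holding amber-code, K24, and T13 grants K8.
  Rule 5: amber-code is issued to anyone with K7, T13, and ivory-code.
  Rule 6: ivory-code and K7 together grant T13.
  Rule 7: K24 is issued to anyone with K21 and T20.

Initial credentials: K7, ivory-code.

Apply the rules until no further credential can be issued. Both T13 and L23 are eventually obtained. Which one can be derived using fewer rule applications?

T13: Holding ivory-code and K7 grants T13 (Rule 6). [1 rule application]
L23: Holding ivory-code and K7 grants T13 (Rule 6). Holding K7, T13, and ivory-code grants amber-code (Rule 5). Holding ivory-code and amber-code grants K21 (Rule 3). Holding K21 grants L23 (Rule 1). [4 rule applications]
T13 needs fewer.

T13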